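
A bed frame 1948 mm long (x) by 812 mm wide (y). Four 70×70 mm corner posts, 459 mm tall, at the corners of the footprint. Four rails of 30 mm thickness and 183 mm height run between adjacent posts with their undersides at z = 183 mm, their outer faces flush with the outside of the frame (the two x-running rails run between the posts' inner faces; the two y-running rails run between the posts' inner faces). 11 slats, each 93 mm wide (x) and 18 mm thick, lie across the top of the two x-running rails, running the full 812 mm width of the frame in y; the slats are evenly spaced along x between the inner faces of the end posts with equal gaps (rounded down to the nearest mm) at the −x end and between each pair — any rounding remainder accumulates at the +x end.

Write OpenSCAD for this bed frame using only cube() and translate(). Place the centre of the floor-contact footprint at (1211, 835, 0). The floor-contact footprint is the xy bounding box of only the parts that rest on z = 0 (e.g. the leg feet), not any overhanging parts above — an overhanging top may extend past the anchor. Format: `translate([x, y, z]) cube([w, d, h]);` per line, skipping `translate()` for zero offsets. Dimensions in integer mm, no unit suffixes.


// slat z = rail_z + rail_h = 183 + 183 = 366
// slat gap = ⌊(1808 − 11·93) / 12⌋ = 65
translate([237, 429, 0]) cube([70, 70, 459]);
translate([237, 1171, 0]) cube([70, 70, 459]);
translate([2115, 429, 0]) cube([70, 70, 459]);
translate([2115, 1171, 0]) cube([70, 70, 459]);
translate([307, 429, 183]) cube([1808, 30, 183]);
translate([307, 1211, 183]) cube([1808, 30, 183]);
translate([237, 499, 183]) cube([30, 672, 183]);
translate([2155, 499, 183]) cube([30, 672, 183]);
translate([372, 429, 366]) cube([93, 812, 18]);
translate([530, 429, 366]) cube([93, 812, 18]);
translate([688, 429, 366]) cube([93, 812, 18]);
translate([846, 429, 366]) cube([93, 812, 18]);
translate([1004, 429, 366]) cube([93, 812, 18]);
translate([1162, 429, 366]) cube([93, 812, 18]);
translate([1320, 429, 366]) cube([93, 812, 18]);
translate([1478, 429, 366]) cube([93, 812, 18]);
translate([1636, 429, 366]) cube([93, 812, 18]);
translate([1794, 429, 366]) cube([93, 812, 18]);
translate([1952, 429, 366]) cube([93, 812, 18]);


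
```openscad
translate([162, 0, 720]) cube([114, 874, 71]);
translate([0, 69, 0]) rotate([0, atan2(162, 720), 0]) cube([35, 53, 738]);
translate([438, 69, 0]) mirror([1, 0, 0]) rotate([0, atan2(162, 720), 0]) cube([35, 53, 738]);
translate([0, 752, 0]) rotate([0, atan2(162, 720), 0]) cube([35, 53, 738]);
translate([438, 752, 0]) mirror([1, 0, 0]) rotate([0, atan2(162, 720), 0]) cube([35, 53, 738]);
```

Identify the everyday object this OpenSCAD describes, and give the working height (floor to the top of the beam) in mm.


A sawhorse. The overall height is 791 mm.

A beam across two mirrored pairs of raked legs — a sawhorse. The beam's underside is at z = 720 (matching the legs' vertical rise in atan2(162, 720)) and the beam is 71 mm tall, so its top is at 720 + 71 = 791 mm. The raked legs top out at the beam's underside, so that is the highest point.


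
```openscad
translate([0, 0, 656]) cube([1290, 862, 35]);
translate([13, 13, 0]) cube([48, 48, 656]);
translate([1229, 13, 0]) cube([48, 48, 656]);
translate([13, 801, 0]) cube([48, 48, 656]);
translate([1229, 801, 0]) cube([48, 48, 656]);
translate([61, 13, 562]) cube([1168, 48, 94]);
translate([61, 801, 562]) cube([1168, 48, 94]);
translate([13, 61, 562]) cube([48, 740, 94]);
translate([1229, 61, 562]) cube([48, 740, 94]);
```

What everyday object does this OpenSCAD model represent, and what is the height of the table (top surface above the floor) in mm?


A table. The table height is 691 mm.

A 1290×862×35 slab sits at z = 656 on four 48 mm square posts — a table. The top surface is at 656 + 35 = 691 mm.


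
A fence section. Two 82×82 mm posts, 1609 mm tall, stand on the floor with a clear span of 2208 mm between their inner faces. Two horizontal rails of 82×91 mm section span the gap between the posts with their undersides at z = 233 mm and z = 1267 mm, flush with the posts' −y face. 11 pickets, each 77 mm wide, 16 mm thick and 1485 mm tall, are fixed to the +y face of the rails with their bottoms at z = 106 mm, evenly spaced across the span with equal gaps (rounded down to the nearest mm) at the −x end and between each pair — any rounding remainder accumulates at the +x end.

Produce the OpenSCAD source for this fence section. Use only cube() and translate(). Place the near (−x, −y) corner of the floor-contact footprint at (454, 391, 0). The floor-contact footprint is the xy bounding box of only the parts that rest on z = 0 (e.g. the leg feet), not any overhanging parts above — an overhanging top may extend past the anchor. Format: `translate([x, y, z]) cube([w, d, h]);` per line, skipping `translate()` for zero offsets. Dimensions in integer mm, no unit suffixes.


translate([454, 391, 0]) cube([82, 82, 1609]);
translate([2744, 391, 0]) cube([82, 82, 1609]);
translate([536, 391, 233]) cube([2208, 82, 91]);
translate([536, 391, 1267]) cube([2208, 82, 91]);
translate([649, 473, 106]) cube([77, 16, 1485]);
translate([839, 473, 106]) cube([77, 16, 1485]);
translate([1029, 473, 106]) cube([77, 16, 1485]);
translate([1219, 473, 106]) cube([77, 16, 1485]);
translate([1409, 473, 106]) cube([77, 16, 1485]);
translate([1599, 473, 106]) cube([77, 16, 1485]);
translate([1789, 473, 106]) cube([77, 16, 1485]);
translate([1979, 473, 106]) cube([77, 16, 1485]);
translate([2169, 473, 106]) cube([77, 16, 1485]);
translate([2359, 473, 106]) cube([77, 16, 1485]);
translate([2549, 473, 106]) cube([77, 16, 1485]);


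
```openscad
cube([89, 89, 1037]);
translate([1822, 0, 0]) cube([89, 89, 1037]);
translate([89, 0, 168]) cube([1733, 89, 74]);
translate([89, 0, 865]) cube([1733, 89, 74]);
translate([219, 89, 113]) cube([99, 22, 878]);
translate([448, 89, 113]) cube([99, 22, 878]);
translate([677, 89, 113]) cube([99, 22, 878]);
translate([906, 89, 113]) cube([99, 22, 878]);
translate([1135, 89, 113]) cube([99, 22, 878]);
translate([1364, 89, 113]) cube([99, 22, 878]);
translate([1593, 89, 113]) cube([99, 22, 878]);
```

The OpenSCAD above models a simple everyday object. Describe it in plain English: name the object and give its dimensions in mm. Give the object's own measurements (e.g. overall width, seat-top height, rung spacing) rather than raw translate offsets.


A fence section. Two 89×89 mm posts, 1037 mm tall, stand on the floor with a clear span of 1733 mm between their inner faces. Two horizontal rails of 89×74 mm section span the gap between the posts with their undersides at z = 168 mm and z = 865 mm, flush with the posts' −y face. 7 pickets, each 99 mm wide, 22 mm thick and 878 mm tall, are fixed to the +y face of the rails with their bottoms at z = 113 mm, spaced across the span with a 130 mm gap after the −x post and between neighbouring pickets and before the +x post.


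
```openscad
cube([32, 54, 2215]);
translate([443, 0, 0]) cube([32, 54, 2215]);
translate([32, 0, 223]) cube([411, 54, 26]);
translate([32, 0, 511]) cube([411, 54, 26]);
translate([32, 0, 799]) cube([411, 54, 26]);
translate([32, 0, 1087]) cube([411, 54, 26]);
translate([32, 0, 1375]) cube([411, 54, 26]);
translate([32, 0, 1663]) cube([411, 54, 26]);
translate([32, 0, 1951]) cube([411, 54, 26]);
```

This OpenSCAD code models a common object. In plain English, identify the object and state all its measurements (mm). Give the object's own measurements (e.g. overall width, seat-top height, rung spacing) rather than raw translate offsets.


A straight ladder. Two 32×54 mm vertical rails, 2215 mm tall, stand 475 mm apart (outside-to-outside) with their front faces coplanar on the −y side. 7 rungs, each 54 mm deep and 26 mm tall, span between the inner faces of the rails, front faces flush with the rails. The lowest rung's underside is at z = 223 mm and rungs are spaced 288 mm apart (underside to underside).


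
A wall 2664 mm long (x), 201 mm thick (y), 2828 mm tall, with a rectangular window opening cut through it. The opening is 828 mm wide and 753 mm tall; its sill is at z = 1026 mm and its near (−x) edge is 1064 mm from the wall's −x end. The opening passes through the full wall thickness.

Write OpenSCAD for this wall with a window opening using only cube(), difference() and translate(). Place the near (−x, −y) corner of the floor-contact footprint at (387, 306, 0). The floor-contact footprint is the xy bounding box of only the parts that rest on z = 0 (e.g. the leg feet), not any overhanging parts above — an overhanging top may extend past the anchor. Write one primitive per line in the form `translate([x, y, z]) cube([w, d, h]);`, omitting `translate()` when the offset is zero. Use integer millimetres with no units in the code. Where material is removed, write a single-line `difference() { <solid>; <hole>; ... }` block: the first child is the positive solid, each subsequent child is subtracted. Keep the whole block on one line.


difference() { translate([387, 306, 0]) cube([2664, 201, 2828]); translate([1451, 306, 1026]) cube([828, 201, 753]); }


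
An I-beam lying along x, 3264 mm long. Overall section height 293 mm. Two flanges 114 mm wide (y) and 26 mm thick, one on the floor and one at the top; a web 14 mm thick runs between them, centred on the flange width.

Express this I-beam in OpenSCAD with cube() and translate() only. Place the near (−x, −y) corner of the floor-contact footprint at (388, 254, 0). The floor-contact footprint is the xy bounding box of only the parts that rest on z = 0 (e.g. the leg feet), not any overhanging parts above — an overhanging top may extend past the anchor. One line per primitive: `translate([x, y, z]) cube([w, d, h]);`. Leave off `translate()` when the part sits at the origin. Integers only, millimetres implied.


translate([388, 254, 0]) cube([3264, 114, 26]);
translate([388, 304, 26]) cube([3264, 14, 241]);
translate([388, 254, 267]) cube([3264, 114, 26]);


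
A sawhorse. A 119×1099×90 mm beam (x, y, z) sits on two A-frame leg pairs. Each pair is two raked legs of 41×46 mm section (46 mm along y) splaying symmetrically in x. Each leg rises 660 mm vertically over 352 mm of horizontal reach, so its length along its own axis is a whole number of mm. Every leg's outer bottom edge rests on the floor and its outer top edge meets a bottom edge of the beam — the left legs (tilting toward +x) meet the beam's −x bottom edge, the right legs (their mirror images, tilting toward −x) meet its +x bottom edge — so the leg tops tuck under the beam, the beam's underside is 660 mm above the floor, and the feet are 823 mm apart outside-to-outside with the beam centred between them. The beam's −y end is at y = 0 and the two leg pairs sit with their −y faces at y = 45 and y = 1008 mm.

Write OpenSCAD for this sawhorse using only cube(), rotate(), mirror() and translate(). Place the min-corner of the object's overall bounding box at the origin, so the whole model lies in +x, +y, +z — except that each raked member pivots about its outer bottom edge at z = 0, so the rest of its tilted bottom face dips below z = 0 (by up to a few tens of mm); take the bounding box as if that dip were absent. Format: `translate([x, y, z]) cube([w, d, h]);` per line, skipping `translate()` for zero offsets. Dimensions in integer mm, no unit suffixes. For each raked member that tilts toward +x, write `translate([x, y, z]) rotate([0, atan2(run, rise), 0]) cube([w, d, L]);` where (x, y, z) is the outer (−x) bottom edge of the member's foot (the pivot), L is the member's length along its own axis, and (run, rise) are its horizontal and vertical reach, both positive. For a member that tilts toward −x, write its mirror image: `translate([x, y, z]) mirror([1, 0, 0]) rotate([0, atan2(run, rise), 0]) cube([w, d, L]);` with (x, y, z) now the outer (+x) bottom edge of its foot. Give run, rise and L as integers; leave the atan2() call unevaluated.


translate([352, 0, 660]) cube([119, 1099, 90]);
translate([0, 45, 0]) rotate([0, atan2(352, 660), 0]) cube([41, 46, 748]);
translate([823, 45, 0]) mirror([1, 0, 0]) rotate([0, atan2(352, 660), 0]) cube([41, 46, 748]);
translate([0, 1008, 0]) rotate([0, atan2(352, 660), 0]) cube([41, 46, 748]);
translate([823, 1008, 0]) mirror([1, 0, 0]) rotate([0, atan2(352, 660), 0]) cube([41, 46, 748]);


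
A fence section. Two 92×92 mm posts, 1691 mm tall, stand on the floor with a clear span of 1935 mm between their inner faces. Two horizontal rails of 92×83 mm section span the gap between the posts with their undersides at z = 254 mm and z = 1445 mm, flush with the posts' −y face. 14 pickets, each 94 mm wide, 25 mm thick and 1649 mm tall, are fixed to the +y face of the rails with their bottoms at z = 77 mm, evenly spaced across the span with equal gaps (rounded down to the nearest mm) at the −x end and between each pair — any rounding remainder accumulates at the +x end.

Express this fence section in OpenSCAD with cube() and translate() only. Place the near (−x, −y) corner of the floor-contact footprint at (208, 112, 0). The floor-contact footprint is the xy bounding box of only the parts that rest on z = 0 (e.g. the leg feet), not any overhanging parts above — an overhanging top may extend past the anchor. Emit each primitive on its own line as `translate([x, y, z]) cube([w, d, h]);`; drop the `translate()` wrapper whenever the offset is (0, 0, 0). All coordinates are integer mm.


translate([208, 112, 0]) cube([92, 92, 1691]);
translate([2235, 112, 0]) cube([92, 92, 1691]);
translate([300, 112, 254]) cube([1935, 92, 83]);
translate([300, 112, 1445]) cube([1935, 92, 83]);
translate([341, 204, 77]) cube([94, 25, 1649]);
translate([476, 204, 77]) cube([94, 25, 1649]);
translate([611, 204, 77]) cube([94, 25, 1649]);
translate([746, 204, 77]) cube([94, 25, 1649]);
translate([881, 204, 77]) cube([94, 25, 1649]);
translate([1016, 204, 77]) cube([94, 25, 1649]);
translate([1151, 204, 77]) cube([94, 25, 1649]);
translate([1286, 204, 77]) cube([94, 25, 1649]);
translate([1421, 204, 77]) cube([94, 25, 1649]);
translate([1556, 204, 77]) cube([94, 25, 1649]);
translate([1691, 204, 77]) cube([94, 25, 1649]);
translate([1826, 204, 77]) cube([94, 25, 1649]);
translate([1961, 204, 77]) cube([94, 25, 1649]);
translate([2096, 204, 77]) cube([94, 25, 1649]);


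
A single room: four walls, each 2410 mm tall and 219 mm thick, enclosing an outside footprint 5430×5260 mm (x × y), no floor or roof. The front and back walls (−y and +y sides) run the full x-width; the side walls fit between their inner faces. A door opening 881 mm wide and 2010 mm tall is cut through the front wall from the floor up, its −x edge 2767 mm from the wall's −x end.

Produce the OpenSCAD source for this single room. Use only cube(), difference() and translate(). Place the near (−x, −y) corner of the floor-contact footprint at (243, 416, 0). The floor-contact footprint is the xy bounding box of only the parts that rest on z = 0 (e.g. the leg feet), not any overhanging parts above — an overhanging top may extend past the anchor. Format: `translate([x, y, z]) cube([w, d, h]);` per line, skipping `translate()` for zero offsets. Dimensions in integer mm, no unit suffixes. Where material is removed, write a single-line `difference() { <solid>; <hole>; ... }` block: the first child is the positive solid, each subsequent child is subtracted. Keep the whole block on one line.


difference() { translate([243, 416, 0]) cube([5430, 219, 2410]); translate([3010, 416, 0]) cube([881, 219, 2010]); }
translate([243, 5457, 0]) cube([5430, 219, 2410]);
translate([243, 635, 0]) cube([219, 4822, 2410]);
translate([5454, 635, 0]) cube([219, 4822, 2410]);


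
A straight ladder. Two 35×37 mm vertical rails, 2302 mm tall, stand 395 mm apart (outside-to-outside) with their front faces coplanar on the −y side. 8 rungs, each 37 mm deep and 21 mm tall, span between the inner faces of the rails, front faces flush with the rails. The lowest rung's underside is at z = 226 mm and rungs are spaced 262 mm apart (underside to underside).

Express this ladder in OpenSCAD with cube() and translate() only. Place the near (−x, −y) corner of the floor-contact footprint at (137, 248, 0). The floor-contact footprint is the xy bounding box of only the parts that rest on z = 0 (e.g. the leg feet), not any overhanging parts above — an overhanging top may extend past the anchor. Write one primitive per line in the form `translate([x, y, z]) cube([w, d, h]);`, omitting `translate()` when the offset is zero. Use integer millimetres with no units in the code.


translate([137, 248, 0]) cube([35, 37, 2302]);
translate([497, 248, 0]) cube([35, 37, 2302]);
translate([172, 248, 226]) cube([325, 37, 21]);
translate([172, 248, 488]) cube([325, 37, 21]);
translate([172, 248, 750]) cube([325, 37, 21]);
translate([172, 248, 1012]) cube([325, 37, 21]);
translate([172, 248, 1274]) cube([325, 37, 21]);
translate([172, 248, 1536]) cube([325, 37, 21]);
translate([172, 248, 1798]) cube([325, 37, 21]);
translate([172, 248, 2060]) cube([325, 37, 21]);


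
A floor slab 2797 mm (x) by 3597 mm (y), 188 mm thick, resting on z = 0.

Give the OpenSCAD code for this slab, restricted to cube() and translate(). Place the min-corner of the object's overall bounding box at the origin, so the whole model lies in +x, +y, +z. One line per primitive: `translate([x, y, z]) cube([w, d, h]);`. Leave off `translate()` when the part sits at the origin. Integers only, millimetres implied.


cube([2797, 3597, 188]);


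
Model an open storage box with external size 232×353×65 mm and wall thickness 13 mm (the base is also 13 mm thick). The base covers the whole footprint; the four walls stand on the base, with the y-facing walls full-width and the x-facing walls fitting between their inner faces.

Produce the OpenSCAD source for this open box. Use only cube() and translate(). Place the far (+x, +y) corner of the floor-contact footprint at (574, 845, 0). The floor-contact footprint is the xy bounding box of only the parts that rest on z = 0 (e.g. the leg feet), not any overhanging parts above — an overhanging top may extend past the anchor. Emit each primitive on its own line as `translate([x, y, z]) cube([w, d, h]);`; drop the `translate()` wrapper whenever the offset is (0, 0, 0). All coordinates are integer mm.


translate([342, 492, 0]) cube([232, 353, 13]);
translate([342, 492, 13]) cube([232, 13, 52]);
translate([342, 832, 13]) cube([232, 13, 52]);
translate([342, 505, 13]) cube([13, 327, 52]);
translate([561, 505, 13]) cube([13, 327, 52]);


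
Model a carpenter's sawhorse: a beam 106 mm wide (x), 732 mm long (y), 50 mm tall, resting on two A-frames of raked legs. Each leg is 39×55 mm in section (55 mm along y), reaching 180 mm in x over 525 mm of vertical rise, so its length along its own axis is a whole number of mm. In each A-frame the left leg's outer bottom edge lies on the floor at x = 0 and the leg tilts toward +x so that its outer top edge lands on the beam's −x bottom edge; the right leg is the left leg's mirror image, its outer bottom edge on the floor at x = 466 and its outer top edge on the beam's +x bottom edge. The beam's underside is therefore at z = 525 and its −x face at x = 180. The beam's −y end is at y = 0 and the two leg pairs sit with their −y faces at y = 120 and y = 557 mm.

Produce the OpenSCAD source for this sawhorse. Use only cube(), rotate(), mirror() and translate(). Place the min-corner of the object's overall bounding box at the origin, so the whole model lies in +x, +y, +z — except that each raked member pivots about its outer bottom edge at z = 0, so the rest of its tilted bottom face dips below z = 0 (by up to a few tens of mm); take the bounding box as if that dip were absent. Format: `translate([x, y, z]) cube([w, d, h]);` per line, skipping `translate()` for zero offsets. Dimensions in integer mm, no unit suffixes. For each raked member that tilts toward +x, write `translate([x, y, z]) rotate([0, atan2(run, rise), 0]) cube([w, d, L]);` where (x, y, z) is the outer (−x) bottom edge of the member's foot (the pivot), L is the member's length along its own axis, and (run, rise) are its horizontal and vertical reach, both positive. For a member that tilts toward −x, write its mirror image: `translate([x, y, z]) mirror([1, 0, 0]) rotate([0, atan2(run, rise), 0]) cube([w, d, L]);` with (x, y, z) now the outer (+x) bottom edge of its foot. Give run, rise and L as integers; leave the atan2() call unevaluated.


translate([180, 0, 525]) cube([106, 732, 50]);
translate([0, 120, 0]) rotate([0, atan2(180, 525), 0]) cube([39, 55, 555]);
translate([466, 120, 0]) mirror([1, 0, 0]) rotate([0, atan2(180, 525), 0]) cube([39, 55, 555]);
translate([0, 557, 0]) rotate([0, atan2(180, 525), 0]) cube([39, 55, 555]);
translate([466, 557, 0]) mirror([1, 0, 0]) rotate([0, atan2(180, 525), 0]) cube([39, 55, 555]);


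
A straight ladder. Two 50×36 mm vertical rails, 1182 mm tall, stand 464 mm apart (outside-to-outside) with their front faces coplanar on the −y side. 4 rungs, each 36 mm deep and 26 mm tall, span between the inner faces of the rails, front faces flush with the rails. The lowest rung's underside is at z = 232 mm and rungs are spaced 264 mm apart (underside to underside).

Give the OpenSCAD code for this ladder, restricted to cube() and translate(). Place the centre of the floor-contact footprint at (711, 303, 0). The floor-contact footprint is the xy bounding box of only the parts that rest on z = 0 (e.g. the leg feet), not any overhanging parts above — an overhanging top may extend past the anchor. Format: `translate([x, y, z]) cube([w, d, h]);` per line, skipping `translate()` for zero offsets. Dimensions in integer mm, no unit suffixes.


translate([479, 285, 0]) cube([50, 36, 1182]);
translate([893, 285, 0]) cube([50, 36, 1182]);
translate([529, 285, 232]) cube([364, 36, 26]);
translate([529, 285, 496]) cube([364, 36, 26]);
translate([529, 285, 760]) cube([364, 36, 26]);
translate([529, 285, 1024]) cube([364, 36, 26]);


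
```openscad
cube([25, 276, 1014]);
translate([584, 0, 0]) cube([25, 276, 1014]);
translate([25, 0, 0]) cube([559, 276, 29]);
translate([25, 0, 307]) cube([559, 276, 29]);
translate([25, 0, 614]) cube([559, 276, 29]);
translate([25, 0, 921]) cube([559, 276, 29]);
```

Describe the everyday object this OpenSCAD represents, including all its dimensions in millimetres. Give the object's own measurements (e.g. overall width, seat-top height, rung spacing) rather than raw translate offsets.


An open bookshelf. Two side panels, each 25 mm thick, 276 mm deep and 1014 mm tall, stand 609 mm apart (outside-to-outside). Between them sit 4 shelves, each 29 mm thick and 276 mm deep, spanning the full gap between the sides. The bottom shelf rests on the floor (its underside at z = 0) and the clear gap between one shelf's top and the next shelf's underside is 278 mm.


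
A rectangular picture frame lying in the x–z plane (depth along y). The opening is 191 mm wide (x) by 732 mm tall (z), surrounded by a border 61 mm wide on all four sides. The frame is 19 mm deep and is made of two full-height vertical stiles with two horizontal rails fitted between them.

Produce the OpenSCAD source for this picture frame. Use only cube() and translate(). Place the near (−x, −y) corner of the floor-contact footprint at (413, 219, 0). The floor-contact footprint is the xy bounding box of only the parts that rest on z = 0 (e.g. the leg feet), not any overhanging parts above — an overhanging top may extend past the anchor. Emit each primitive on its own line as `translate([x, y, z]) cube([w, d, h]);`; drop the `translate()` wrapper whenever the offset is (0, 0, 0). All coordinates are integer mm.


translate([413, 219, 0]) cube([61, 19, 854]);
translate([665, 219, 0]) cube([61, 19, 854]);
translate([474, 219, 0]) cube([191, 19, 61]);
translate([474, 219, 793]) cube([191, 19, 61]);


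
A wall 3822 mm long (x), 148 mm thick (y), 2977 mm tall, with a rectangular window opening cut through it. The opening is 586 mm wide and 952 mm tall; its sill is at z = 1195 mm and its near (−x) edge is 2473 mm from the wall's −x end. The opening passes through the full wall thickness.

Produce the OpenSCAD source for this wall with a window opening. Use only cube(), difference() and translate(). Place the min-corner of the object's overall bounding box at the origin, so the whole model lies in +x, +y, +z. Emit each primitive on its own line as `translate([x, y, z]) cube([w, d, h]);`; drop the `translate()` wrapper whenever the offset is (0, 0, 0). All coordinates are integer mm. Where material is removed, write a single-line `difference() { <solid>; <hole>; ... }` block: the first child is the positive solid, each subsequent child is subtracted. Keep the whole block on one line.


difference() { cube([3822, 148, 2977]); translate([2473, 0, 1195]) cube([586, 148, 952]); }


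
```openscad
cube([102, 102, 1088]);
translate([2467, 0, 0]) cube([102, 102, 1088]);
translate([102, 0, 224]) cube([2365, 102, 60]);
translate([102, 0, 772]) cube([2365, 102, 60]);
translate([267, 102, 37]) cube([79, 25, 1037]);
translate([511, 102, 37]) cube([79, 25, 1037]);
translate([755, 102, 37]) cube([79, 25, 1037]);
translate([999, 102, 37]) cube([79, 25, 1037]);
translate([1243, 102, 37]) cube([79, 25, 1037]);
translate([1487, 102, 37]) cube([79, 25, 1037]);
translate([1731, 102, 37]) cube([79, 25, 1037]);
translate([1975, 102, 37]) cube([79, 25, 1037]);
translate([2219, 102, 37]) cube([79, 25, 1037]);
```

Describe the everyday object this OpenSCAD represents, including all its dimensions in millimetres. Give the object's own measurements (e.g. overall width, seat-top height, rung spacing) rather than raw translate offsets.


A fence section. Two 102×102 mm posts, 1088 mm tall, stand on the floor with a clear span of 2365 mm between their inner faces. Two horizontal rails of 102×60 mm section span the gap between the posts with their undersides at z = 224 mm and z = 772 mm, flush with the posts' −y face. 9 pickets, each 79 mm wide, 25 mm thick and 1037 mm tall, are fixed to the +y face of the rails with their bottoms at z = 37 mm, spaced across the span with a 165 mm gap after the −x post and between neighbouring pickets, with 169 mm left before the +x post.


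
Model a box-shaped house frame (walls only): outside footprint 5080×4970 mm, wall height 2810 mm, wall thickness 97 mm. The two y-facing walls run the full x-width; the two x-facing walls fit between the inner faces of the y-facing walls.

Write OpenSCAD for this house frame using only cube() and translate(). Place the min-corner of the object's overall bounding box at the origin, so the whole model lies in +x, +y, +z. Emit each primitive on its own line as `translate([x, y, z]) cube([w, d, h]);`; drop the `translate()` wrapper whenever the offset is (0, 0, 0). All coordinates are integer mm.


cube([5080, 97, 2810]);
translate([0, 4873, 0]) cube([5080, 97, 2810]);
translate([0, 97, 0]) cube([97, 4776, 2810]);
translate([4983, 97, 0]) cube([97, 4776, 2810]);


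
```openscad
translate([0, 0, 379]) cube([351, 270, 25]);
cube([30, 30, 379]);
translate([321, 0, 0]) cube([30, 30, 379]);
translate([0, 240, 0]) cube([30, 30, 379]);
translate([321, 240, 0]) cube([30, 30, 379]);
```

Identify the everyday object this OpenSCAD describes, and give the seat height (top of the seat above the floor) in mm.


A stool. The seat height is 404 mm.

A 351×270×25 slab at z = 379 on four corner posts — a stool. The seat top is 379 + 25 = 404 mm.


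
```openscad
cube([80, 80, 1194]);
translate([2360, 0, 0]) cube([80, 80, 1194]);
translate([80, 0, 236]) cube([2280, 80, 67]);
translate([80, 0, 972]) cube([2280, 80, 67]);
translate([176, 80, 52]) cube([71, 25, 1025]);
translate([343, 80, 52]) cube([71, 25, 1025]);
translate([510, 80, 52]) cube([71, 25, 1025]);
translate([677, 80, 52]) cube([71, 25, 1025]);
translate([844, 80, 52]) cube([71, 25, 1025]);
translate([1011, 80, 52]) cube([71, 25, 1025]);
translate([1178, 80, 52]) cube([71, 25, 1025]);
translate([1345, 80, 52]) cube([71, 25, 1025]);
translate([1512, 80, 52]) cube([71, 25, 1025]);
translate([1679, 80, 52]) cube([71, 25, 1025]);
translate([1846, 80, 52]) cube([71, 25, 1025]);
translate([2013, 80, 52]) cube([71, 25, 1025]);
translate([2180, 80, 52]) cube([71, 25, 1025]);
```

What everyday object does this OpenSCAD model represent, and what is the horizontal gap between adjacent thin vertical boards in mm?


A fence section. The picket gap is 96 mm.

Two posts, two rails, 13 pickets — a fence section. Span 2280 mm holds 13 pickets of 71 mm with 14 equal gaps: ⌊(2280 − 13·71) / 14⌋ = 96 mm.


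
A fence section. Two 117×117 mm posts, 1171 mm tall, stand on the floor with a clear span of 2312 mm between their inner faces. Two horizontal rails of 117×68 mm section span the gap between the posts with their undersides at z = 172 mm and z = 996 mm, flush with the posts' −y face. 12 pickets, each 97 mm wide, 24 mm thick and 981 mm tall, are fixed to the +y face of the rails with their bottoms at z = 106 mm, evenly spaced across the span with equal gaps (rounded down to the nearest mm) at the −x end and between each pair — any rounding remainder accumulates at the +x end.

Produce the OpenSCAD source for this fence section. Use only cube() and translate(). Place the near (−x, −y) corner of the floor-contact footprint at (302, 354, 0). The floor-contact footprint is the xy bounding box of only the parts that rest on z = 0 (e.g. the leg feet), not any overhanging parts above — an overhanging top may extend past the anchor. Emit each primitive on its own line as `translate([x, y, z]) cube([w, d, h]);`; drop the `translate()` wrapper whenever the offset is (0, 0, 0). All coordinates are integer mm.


translate([302, 354, 0]) cube([117, 117, 1171]);
translate([2731, 354, 0]) cube([117, 117, 1171]);
translate([419, 354, 172]) cube([2312, 117, 68]);
translate([419, 354, 996]) cube([2312, 117, 68]);
translate([507, 471, 106]) cube([97, 24, 981]);
translate([692, 471, 106]) cube([97, 24, 981]);
translate([877, 471, 106]) cube([97, 24, 981]);
translate([1062, 471, 106]) cube([97, 24, 981]);
translate([1247, 471, 106]) cube([97, 24, 981]);
translate([1432, 471, 106]) cube([97, 24, 981]);
translate([1617, 471, 106]) cube([97, 24, 981]);
translate([1802, 471, 106]) cube([97, 24, 981]);
translate([1987, 471, 106]) cube([97, 24, 981]);
translate([2172, 471, 106]) cube([97, 24, 981]);
translate([2357, 471, 106]) cube([97, 24, 981]);
translate([2542, 471, 106]) cube([97, 24, 981]);


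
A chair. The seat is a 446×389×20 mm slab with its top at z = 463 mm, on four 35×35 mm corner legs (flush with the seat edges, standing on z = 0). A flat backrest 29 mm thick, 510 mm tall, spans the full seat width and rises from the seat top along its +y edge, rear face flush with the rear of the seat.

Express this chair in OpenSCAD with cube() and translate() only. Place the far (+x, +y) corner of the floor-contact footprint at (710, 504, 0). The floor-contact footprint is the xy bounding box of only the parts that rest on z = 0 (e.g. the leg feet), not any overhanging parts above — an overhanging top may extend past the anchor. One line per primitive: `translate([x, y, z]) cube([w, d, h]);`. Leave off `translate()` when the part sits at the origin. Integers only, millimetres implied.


translate([264, 115, 443]) cube([446, 389, 20]);
translate([264, 115, 0]) cube([35, 35, 443]);
translate([675, 115, 0]) cube([35, 35, 443]);
translate([264, 469, 0]) cube([35, 35, 443]);
translate([675, 469, 0]) cube([35, 35, 443]);
translate([264, 475, 463]) cube([446, 29, 510]);


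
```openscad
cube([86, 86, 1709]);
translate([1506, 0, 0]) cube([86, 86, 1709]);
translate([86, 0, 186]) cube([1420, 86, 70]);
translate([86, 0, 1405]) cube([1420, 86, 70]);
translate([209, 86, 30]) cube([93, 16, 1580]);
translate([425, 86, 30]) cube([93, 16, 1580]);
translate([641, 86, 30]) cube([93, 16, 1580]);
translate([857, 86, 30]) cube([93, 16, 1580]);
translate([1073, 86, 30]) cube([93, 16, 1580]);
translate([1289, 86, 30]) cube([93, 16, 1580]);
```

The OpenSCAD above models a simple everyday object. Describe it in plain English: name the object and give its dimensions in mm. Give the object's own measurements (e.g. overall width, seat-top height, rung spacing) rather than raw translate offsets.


A fence section. Two 86×86 mm posts, 1709 mm tall, stand on the floor with a clear span of 1420 mm between their inner faces. Two horizontal rails of 86×70 mm section span the gap between the posts with their undersides at z = 186 mm and z = 1405 mm, flush with the posts' −y face. 6 pickets, each 93 mm wide, 16 mm thick and 1580 mm tall, are fixed to the +y face of the rails with their bottoms at z = 30 mm, spaced across the span with a 123 mm gap after the −x post and between neighbouring pickets, with 124 mm left before the +x post.


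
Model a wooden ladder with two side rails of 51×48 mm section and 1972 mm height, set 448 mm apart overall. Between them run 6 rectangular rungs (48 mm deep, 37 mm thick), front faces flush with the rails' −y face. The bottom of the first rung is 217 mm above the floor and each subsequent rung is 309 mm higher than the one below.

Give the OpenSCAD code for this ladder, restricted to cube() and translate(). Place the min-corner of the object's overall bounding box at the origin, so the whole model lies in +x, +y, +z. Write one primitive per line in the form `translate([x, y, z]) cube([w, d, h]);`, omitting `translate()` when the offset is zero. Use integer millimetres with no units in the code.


cube([51, 48, 1972]);
translate([397, 0, 0]) cube([51, 48, 1972]);
translate([51, 0, 217]) cube([346, 48, 37]);
translate([51, 0, 526]) cube([346, 48, 37]);
translate([51, 0, 835]) cube([346, 48, 37]);
translate([51, 0, 1144]) cube([346, 48, 37]);
translate([51, 0, 1453]) cube([346, 48, 37]);
translate([51, 0, 1762]) cube([346, 48, 37]);


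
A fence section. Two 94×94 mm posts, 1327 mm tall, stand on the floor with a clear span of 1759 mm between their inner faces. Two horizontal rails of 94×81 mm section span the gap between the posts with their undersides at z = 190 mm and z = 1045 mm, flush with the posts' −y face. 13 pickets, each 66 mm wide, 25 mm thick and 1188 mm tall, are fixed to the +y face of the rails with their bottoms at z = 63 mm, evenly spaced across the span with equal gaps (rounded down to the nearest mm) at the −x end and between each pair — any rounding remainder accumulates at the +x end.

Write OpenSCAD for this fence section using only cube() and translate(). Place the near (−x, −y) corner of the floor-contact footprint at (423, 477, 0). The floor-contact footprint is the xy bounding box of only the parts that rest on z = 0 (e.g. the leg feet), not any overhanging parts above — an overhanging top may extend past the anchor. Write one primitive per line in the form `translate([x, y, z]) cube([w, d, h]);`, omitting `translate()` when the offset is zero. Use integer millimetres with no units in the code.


translate([423, 477, 0]) cube([94, 94, 1327]);
translate([2276, 477, 0]) cube([94, 94, 1327]);
translate([517, 477, 190]) cube([1759, 94, 81]);
translate([517, 477, 1045]) cube([1759, 94, 81]);
translate([581, 571, 63]) cube([66, 25, 1188]);
translate([711, 571, 63]) cube([66, 25, 1188]);
translate([841, 571, 63]) cube([66, 25, 1188]);
translate([971, 571, 63]) cube([66, 25, 1188]);
translate([1101, 571, 63]) cube([66, 25, 1188]);
translate([1231, 571, 63]) cube([66, 25, 1188]);
translate([1361, 571, 63]) cube([66, 25, 1188]);
translate([1491, 571, 63]) cube([66, 25, 1188]);
translate([1621, 571, 63]) cube([66, 25, 1188]);
translate([1751, 571, 63]) cube([66, 25, 1188]);
translate([1881, 571, 63]) cube([66, 25, 1188]);
translate([2011, 571, 63]) cube([66, 25, 1188]);
translate([2141, 571, 63]) cube([66, 25, 1188]);


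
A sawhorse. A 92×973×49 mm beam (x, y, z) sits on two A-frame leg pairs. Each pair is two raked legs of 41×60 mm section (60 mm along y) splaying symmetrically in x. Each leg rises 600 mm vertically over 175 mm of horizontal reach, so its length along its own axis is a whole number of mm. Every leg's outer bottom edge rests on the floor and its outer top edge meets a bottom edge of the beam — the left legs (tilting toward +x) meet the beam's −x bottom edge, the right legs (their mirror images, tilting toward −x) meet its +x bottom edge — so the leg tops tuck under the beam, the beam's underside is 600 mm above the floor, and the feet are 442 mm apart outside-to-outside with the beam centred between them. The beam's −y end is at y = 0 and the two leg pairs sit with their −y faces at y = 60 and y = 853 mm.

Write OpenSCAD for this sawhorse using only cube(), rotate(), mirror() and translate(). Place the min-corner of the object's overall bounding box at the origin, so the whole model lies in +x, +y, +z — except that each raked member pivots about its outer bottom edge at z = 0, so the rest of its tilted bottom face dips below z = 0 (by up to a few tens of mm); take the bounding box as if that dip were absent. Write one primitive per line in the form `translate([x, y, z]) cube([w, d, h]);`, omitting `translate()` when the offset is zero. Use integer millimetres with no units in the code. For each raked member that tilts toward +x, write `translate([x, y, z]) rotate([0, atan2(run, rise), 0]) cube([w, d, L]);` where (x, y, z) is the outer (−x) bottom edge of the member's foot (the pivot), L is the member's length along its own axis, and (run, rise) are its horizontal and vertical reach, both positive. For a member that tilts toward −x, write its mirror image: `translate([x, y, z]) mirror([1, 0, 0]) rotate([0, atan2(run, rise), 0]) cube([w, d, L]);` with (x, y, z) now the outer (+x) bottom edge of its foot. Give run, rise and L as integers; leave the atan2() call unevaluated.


// leg length = √(175² + 600²) = 625
// right-leg outer foot x = 2·175 + 92 = 442
// beam min-corner = (175, 0, 600)
translate([175, 0, 600]) cube([92, 973, 49]);
translate([0, 60, 0]) rotate([0, atan2(175, 600), 0]) cube([41, 60, 625]);
translate([442, 60, 0]) mirror([1, 0, 0]) rotate([0, atan2(175, 600), 0]) cube([41, 60, 625]);
translate([0, 853, 0]) rotate([0, atan2(175, 600), 0]) cube([41, 60, 625]);
translate([442, 853, 0]) mirror([1, 0, 0]) rotate([0, atan2(175, 600), 0]) cube([41, 60, 625]);


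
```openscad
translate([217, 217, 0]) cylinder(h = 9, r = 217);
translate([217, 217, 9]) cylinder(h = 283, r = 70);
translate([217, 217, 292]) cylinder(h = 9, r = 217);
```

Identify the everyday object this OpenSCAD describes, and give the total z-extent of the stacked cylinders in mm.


A spool. The overall height is 301 mm.

Three coaxial cylinders, large–small–large — a spool. Two 9 mm flanges and a 283 mm core give 9 + 283 + 9 = 301 mm.


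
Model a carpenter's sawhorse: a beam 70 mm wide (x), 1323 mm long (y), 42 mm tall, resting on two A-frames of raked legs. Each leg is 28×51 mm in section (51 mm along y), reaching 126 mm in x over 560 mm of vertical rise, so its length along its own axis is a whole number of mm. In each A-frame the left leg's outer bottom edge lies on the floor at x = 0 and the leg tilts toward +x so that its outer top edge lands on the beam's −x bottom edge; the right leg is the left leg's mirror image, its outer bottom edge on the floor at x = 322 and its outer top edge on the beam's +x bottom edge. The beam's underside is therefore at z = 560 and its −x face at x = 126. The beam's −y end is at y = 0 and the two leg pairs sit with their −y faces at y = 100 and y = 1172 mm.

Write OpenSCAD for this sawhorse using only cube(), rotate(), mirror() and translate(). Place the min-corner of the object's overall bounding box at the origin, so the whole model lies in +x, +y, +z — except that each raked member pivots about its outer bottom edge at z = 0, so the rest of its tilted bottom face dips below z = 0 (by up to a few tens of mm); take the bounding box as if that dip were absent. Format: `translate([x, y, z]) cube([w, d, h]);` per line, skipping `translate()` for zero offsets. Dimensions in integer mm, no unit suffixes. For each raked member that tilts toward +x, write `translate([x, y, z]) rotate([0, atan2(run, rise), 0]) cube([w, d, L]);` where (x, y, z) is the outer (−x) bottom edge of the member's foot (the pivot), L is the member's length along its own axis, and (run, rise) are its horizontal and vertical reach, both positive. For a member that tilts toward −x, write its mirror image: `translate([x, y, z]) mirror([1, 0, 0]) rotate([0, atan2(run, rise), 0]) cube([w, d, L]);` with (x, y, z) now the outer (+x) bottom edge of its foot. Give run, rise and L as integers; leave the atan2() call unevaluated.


translate([126, 0, 560]) cube([70, 1323, 42]);
translate([0, 100, 0]) rotate([0, atan2(126, 560), 0]) cube([28, 51, 574]);
translate([322, 100, 0]) mirror([1, 0, 0]) rotate([0, atan2(126, 560), 0]) cube([28, 51, 574]);
translate([0, 1172, 0]) rotate([0, atan2(126, 560), 0]) cube([28, 51, 574]);
translate([322, 1172, 0]) mirror([1, 0, 0]) rotate([0, atan2(126, 560), 0]) cube([28, 51, 574]);
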